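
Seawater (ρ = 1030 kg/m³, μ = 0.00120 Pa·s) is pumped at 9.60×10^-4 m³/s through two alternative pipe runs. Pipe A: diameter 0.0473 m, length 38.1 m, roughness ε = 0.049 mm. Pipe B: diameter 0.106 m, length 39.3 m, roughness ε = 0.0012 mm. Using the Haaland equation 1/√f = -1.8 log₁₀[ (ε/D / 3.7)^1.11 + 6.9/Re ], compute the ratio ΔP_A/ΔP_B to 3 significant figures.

Pipe A: V = Q/A = 0.00096/0.001757 = 0.5463 m/s; Re = 2.218e+04; ε/D = 0.00104; Haaland → f = 0.02715; ΔP_A = f(L/D)(ρV²/2) = 3362 Pa.
Pipe B: V = Q/A = 0.00096/0.008825 = 0.1088 m/s; Re = 9898; ε/D = 1.13e-05; Haaland → f = 0.03098; ΔP_B = f(L/D)(ρV²/2) = 70.01 Pa.
ΔP_A/ΔP_B = 3362/70.01 = 48.0.

ΔP_A/ΔP_B ≈ 48.0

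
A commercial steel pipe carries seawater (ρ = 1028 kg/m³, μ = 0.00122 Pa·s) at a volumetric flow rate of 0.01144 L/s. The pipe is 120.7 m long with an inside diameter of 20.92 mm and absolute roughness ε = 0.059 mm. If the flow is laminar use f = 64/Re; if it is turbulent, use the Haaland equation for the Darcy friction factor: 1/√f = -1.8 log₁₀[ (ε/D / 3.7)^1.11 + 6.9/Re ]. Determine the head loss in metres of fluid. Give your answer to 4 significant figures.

Q = 0.01144 L/s = 0.01144/1000 = 1.144e-05 m³/s.
Cross-sectional area A = πD²/4 = π(0.02092)²/4 = 0.0003437 m²; mean velocity V = Q/A = 1.144e-05/0.0003437 = 0.03328 m/s.
Reynolds number Re = ρVD/μ = 1028 · 0.03328 · 0.02092 / 0.00122 = 586.7.
Re < 2300 → laminar flow, so f = 64/Re = 64/586.7 = 0.1091 (the turbulent correlation is not needed).
Darcy-Weisbach: ΔP = f(L/D)(ρV²/2) = 0.1091·(120.7/0.02092)·(1028·0.03328²/2) = 0.1091·5770·0.5694 = 358.3 Pa.
Head loss h_f = ΔP/(ρg) = 358.3/(1028·9.81) = 0.03553 m.

h_f ≈ 0.03553 m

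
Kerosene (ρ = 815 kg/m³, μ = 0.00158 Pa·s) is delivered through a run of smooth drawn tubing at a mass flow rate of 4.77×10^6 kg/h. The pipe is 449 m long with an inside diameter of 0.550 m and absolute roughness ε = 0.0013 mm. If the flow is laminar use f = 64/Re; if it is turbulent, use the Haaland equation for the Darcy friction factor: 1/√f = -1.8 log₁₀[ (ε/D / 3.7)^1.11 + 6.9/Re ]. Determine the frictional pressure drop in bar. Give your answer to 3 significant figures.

ΔP ≈ 1.63 bar

ṁ = 4.77×10^6 kg/h = 4.77×10^6/3600 = 1325 kg/s.
A = πD²/4 = π(0.55)²/4 = 0.2376 m²; mean velocity V = ṁ/(ρA) = 1325/(815 · 0.2376) = 6.843 m/s.
Reynolds number Re = ρVD/μ = 815 · 6.843 · 0.55 / 0.00158 = 1.941e+06.
Re > 4000 → turbulent. Relative roughness ε/D = 1.3e-06/0.55 = 2.36e-06. Haaland: 1/√f = -1.8 log₁₀[(2.36e-06/3.7)^1.11 + 6.9/1.941e+06] = -1.8 log₁₀[1.33e-07 + 3.55e-06] = 9.78, so f = 0.01046.
Darcy-Weisbach: ΔP = f(L/D)(ρV²/2) = 0.01046·(449/0.55)·(815·6.843²/2) = 0.01046·816.4·1.908e+04 = 1.629e+05 Pa.
ΔP = 1.629e+05 Pa = 1.63 bar.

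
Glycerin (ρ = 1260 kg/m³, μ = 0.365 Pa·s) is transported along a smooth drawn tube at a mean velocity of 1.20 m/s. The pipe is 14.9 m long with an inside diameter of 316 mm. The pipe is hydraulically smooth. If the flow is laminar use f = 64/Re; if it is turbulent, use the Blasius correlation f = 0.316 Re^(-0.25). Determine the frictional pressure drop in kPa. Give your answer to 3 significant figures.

ΔP ≈ 2.09 kPa

Reynolds number Re = ρVD/μ = 1260 · 1.2 · 0.316 / 0.365 = 1309.
Re < 2300 → laminar flow, so f = 64/Re = 64/1309 = 0.04889 (the turbulent correlation is not needed).
Darcy-Weisbach: ΔP = f(L/D)(ρV²/2) = 0.04889·(14.9/0.316)·(1260·1.2²/2) = 0.04889·47.15·907.2 = 2091 Pa.
ΔP = 2091 Pa = 2.09 kPa.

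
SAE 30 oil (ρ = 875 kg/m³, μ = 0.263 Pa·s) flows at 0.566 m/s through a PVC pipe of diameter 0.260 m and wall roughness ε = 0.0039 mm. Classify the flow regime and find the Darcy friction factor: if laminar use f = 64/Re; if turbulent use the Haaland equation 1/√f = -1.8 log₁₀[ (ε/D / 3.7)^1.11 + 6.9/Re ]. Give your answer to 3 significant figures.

f ≈ 0.131

Re = ρVD/μ = 875·0.566·0.26/0.263 = 489.6.
Re < 2300 → laminar, so f = 64/Re = 0.1307 (roughness is irrelevant in laminar flow).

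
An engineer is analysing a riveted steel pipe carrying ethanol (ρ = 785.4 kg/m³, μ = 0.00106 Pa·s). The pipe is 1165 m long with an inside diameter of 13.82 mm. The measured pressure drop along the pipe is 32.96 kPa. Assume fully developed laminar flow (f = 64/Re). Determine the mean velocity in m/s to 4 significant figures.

For laminar flow, f = 64/Re with Re = ρVD/μ, so Darcy-Weisbach reduces to ΔP = 32μLV/D². Solving for V: V = ΔP·D²/(32μL) = 3.296e+04·(0.01382)²/(32·0.00106·1165) = 0.1593 m/s.
Check: Re = ρVD/μ = 785.4·0.1593·0.01382/0.00106 = 1631 < 2300, so the laminar assumption holds.

V ≈ 0.1593 m/s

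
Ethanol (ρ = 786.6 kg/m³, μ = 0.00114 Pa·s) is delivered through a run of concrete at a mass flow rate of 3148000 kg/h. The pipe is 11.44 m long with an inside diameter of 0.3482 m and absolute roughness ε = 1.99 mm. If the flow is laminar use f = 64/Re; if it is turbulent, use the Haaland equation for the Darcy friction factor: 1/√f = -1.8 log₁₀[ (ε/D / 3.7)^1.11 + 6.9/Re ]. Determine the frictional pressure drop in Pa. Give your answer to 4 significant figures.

ṁ = 3148000 kg/h = 3148000/3600 = 874.4 kg/s.
A = πD²/4 = π(0.3482)²/4 = 0.09522 m²; mean velocity V = ṁ/(ρA) = 874.4/(786.6 · 0.09522) = 11.67 m/s.
Reynolds number Re = ρVD/μ = 786.6 · 11.67 · 0.3482 / 0.00114 = 2.805e+06.
Re > 4000 → turbulent. Relative roughness ε/D = 0.00199/0.3482 = 0.00572. Haaland: 1/√f = -1.8 log₁₀[(0.00572/3.7)^1.11 + 6.9/2.805e+06] = -1.8 log₁₀[0.000758 + 2.46e-06] = 5.614, so f = 0.03173.
Darcy-Weisbach: ΔP = f(L/D)(ρV²/2) = 0.03173·(11.44/0.3482)·(786.6·11.67²/2) = 0.03173·32.85·5.36e+04 = 5.587e+04 Pa.

ΔP ≈ 55870 Pa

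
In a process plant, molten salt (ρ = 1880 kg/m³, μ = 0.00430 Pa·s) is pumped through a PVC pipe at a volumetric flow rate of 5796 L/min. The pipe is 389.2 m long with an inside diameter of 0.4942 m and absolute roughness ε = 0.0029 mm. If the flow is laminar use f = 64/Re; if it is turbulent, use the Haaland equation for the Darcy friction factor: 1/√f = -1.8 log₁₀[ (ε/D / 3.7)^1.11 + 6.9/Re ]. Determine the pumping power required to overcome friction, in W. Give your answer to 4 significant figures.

Q = 5796 L/min = 5796/60000 = 0.0966 m³/s.
Cross-sectional area A = πD²/4 = π(0.4942)²/4 = 0.1918 m²; mean velocity V = Q/A = 0.0966/0.1918 = 0.5036 m/s.
Reynolds number Re = ρVD/μ = 1880 · 0.5036 · 0.4942 / 0.0043 = 1.088e+05.
Re > 4000 → turbulent. Relative roughness ε/D = 2.9e-06/0.4942 = 5.87e-06. Haaland: 1/√f = -1.8 log₁₀[(5.87e-06/3.7)^1.11 + 6.9/1.088e+05] = -1.8 log₁₀[3.65e-07 + 6.34e-05] = 7.552, so f = 0.01754.
Darcy-Weisbach: ΔP = f(L/D)(ρV²/2) = 0.01754·(389.2/0.4942)·(1880·0.5036²/2) = 0.01754·787.5·238.4 = 3292 Pa.
Pumping power P = QΔP = 0.0966·3292 = 318.02 W = 318.0 W.

P ≈ 318.0 W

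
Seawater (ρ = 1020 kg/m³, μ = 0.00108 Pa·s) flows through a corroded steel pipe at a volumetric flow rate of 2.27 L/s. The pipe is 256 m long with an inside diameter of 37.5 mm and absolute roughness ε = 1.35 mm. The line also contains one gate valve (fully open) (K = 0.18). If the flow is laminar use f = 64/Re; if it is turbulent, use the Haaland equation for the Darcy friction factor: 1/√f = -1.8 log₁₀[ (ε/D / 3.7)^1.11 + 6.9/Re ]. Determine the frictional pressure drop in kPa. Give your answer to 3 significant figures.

ΔP ≈ 916 kPa

Q = 2.27 L/s = 2.27/1000 = 0.00227 m³/s.
Cross-sectional area A = πD²/4 = π(0.0375)²/4 = 0.001104 m²; mean velocity V = Q/A = 0.00227/0.001104 = 2.055 m/s.
Reynolds number Re = ρVD/μ = 1020 · 2.055 · 0.0375 / 0.00108 = 7.279e+04.
Re > 4000 → turbulent. Relative roughness ε/D = 0.00135/0.0375 = 0.036. Haaland: 1/√f = -1.8 log₁₀[(0.036/3.7)^1.11 + 6.9/7.279e+04] = -1.8 log₁₀[0.00585 + 9.48e-05] = 4.007, so f = 0.06228.
Total minor-loss coefficient ΣK = 1·0.18 = 0.18.
ΔP = [f·L/D + ΣK]·(ρV²/2) = [0.06228·256/0.0375 + 0.18]·(1020·2.055²/2) = [425.1 + 0.18]·2154 = 9.163e+05 Pa.
ΔP = 9.163e+05 Pa = 916 kPa.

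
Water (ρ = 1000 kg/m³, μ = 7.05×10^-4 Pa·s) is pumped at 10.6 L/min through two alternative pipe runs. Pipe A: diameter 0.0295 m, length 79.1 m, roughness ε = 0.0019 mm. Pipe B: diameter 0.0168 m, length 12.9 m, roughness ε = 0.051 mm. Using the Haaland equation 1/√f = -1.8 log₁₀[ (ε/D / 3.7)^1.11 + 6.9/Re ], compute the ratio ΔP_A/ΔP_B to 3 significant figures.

ΔP_A/ΔP_B ≈ 0.354

Pipe A: V = Q/A = 0.0001767/0.0006835 = 0.2585 m/s; Re = 1.082e+04; ε/D = 6.44e-05; Haaland → f = 0.0303; ΔP_A = f(L/D)(ρV²/2) = 2714 Pa.
Pipe B: V = Q/A = 0.0001767/0.0002217 = 0.797 m/s; Re = 1.899e+04; ε/D = 0.00304; Haaland → f = 0.03147; ΔP_B = f(L/D)(ρV²/2) = 7675 Pa.
ΔP_A/ΔP_B = 2714/7675 = 0.354.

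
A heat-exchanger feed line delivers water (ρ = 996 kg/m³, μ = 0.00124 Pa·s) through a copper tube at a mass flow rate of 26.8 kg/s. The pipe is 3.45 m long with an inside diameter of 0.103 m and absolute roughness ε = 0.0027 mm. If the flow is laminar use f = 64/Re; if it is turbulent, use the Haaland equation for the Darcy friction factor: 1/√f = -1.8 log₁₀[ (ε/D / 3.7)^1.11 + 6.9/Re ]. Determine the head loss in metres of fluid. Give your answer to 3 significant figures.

A = πD²/4 = π(0.103)²/4 = 0.008332 m²; mean velocity V = ṁ/(ρA) = 26.8/(996 · 0.008332) = 3.229 m/s.
Reynolds number Re = ρVD/μ = 996 · 3.229 · 0.103 / 0.00124 = 2.672e+05.
Re > 4000 → turbulent. Relative roughness ε/D = 2.7e-06/0.103 = 2.62e-05. Haaland: 1/√f = -1.8 log₁₀[(2.62e-05/3.7)^1.11 + 6.9/2.672e+05] = -1.8 log₁₀[1.92e-06 + 2.58e-05] = 8.202, so f = 0.01486.
Darcy-Weisbach: ΔP = f(L/D)(ρV²/2) = 0.01486·(3.45/0.103)·(996·3.229²/2) = 0.01486·33.5·5193 = 2586 Pa.
Head loss h_f = ΔP/(ρg) = 2586/(996·9.81) = 0.265 m.

h_f ≈ 0.265 m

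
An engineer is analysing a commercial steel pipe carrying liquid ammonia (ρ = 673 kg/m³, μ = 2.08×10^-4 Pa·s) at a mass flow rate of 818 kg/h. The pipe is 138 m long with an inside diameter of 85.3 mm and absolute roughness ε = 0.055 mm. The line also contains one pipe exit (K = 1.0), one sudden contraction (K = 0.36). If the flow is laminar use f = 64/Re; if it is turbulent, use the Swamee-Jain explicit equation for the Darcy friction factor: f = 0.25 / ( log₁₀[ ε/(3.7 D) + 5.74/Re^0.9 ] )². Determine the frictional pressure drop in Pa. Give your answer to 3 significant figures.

ΔP ≈ 55.9 Pa

ṁ = 818 kg/h = 818/3600 = 0.2272 kg/s.
A = πD²/4 = π(0.0853)²/4 = 0.005715 m²; mean velocity V = ṁ/(ρA) = 0.2272/(673 · 0.005715) = 0.05908 m/s.
Reynolds number Re = ρVD/μ = 673 · 0.05908 · 0.0853 / 0.000208 = 1.631e+04.
Re > 4000 → turbulent. Relative roughness ε/D = 5.5e-05/0.0853 = 0.000645. Swamee-Jain: f = 0.25/(log₁₀[0.000645/3.7 + 5.74/1.631e+04^0.9])² = 0.25/(log₁₀[0.000174 + 0.000929])² = 0.25/(-2.958)² = 0.02858.
Total minor-loss coefficient ΣK = 1·1 + 1·0.36 = 1.36.
ΔP = [f·L/D + ΣK]·(ρV²/2) = [0.02858·138/0.0853 + 1.36]·(673·0.05908²/2) = [46.24 + 1.36]·1.175 = 55.91 Pa.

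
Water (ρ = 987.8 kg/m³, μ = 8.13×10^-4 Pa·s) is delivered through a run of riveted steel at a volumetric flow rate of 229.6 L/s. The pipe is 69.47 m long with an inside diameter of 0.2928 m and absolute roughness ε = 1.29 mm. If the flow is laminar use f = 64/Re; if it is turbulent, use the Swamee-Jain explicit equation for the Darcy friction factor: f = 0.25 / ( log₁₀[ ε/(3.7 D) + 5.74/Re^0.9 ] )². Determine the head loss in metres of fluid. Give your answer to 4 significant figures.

Q = 229.6 L/s = 229.6/1000 = 0.2296 m³/s.
Cross-sectional area A = πD²/4 = π(0.2928)²/4 = 0.06733 m²; mean velocity V = Q/A = 0.2296/0.06733 = 3.41 m/s.
Reynolds number Re = ρVD/μ = 987.8 · 3.41 · 0.2928 / 0.000813 = 1.213e+06.
Re > 4000 → turbulent. Relative roughness ε/D = 0.00129/0.2928 = 0.00441. Swamee-Jain: f = 0.25/(log₁₀[0.00441/3.7 + 5.74/1.213e+06^0.9])² = 0.25/(log₁₀[0.00119 + 1.92e-05])² = 0.25/(-2.917)² = 0.02938.
Darcy-Weisbach: ΔP = f(L/D)(ρV²/2) = 0.02938·(69.47/0.2928)·(987.8·3.41²/2) = 0.02938·237.3·5743 = 4.003e+04 Pa.
Head loss h_f = ΔP/(ρg) = 4.003e+04/(987.8·9.81) = 4.131 m.

h_f ≈ 4.131 m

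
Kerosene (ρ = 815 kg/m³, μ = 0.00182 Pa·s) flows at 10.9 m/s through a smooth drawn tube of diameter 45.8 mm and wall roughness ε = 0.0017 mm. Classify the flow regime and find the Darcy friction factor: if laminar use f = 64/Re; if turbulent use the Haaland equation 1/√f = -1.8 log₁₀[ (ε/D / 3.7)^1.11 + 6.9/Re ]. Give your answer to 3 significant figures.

Re = ρVD/μ = 815·10.9·0.0458/0.00182 = 2.236e+05.
Re > 4000 → turbulent. ε/D = 1.7e-06/0.0458 = 3.71e-05; Haaland: 1/√f = -1.8 log₁₀[2.83e-06 + 3.09e-05] = 8.05, so f = 0.01543.

f ≈ 0.0154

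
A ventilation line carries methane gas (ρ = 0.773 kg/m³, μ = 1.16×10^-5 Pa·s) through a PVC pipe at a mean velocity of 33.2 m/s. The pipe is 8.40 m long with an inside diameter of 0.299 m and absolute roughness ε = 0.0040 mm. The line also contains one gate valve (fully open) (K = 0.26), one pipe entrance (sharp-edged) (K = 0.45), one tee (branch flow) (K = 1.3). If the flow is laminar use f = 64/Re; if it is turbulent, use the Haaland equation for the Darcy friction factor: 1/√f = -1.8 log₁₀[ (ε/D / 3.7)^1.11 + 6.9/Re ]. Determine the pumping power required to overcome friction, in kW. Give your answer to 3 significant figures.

Reynolds number Re = ρVD/μ = 0.773 · 33.2 · 0.299 / 1.16e-05 = 6.615e+05.
Re > 4000 → turbulent. Relative roughness ε/D = 4e-06/0.299 = 1.34e-05. Haaland: 1/√f = -1.8 log₁₀[(1.34e-05/3.7)^1.11 + 6.9/6.615e+05] = -1.8 log₁₀[9.11e-07 + 1.04e-05] = 8.902, so f = 0.01262.
Total minor-loss coefficient ΣK = 1·0.26 + 1·0.45 + 1·1.3 = 2.01.
ΔP = [f·L/D + ΣK]·(ρV²/2) = [0.01262·8.4/0.299 + 2.01]·(0.773·33.2²/2) = [0.3545 + 2.01]·426 = 1007 Pa.
Q = V·A = 33.2·0.07022 = 2.331 m³/s.
Pumping power P = QΔP = 2.331·1007 = 2348 W = 2.35 kW.

P ≈ 2.35 kW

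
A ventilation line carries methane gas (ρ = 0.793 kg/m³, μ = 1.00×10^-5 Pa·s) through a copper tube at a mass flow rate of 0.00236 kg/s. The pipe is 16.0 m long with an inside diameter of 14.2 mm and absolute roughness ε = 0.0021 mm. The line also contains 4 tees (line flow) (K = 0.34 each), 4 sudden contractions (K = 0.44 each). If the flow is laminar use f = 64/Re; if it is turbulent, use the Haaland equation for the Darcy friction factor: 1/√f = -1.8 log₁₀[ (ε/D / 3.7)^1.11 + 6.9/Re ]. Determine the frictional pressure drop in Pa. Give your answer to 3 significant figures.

A = πD²/4 = π(0.0142)²/4 = 0.0001584 m²; mean velocity V = ṁ/(ρA) = 0.00236/(0.793 · 0.0001584) = 18.79 m/s.
Reynolds number Re = ρVD/μ = 0.793 · 18.79 · 0.0142 / 1e-05 = 2.116e+04.
Re > 4000 → turbulent. Relative roughness ε/D = 2.1e-06/0.0142 = 0.000148. Haaland: 1/√f = -1.8 log₁₀[(0.000148/3.7)^1.11 + 6.9/2.116e+04] = -1.8 log₁₀[1.31e-05 + 0.000326] = 6.245, so f = 0.02564.
Total minor-loss coefficient ΣK = 4·0.34 + 4·0.44 = 3.12.
ΔP = [f·L/D + ΣK]·(ρV²/2) = [0.02564·16/0.0142 + 3.12]·(0.793·18.79²/2) = [28.89 + 3.12]·140 = 4482 Pa.

ΔP ≈ 4480 Pa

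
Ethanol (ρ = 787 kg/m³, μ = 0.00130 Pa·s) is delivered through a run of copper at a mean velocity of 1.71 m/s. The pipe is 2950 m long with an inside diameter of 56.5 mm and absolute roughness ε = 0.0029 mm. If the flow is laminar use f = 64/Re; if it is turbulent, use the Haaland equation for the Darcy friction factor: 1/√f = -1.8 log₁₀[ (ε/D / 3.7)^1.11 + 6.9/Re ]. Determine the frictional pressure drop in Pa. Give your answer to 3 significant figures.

Reynolds number Re = ρVD/μ = 787 · 1.71 · 0.0565 / 0.0013 = 5.849e+04.
Re > 4000 → turbulent. Relative roughness ε/D = 2.9e-06/0.0565 = 5.13e-05. Haaland: 1/√f = -1.8 log₁₀[(5.13e-05/3.7)^1.11 + 6.9/5.849e+04] = -1.8 log₁₀[4.05e-06 + 0.000118] = 7.044, so f = 0.02015.
Darcy-Weisbach: ΔP = f(L/D)(ρV²/2) = 0.02015·(2950/0.0565)·(787·1.71²/2) = 0.02015·5.221e+04·1151 = 1.211e+06 Pa.

ΔP ≈ 1.21×10^6 Pa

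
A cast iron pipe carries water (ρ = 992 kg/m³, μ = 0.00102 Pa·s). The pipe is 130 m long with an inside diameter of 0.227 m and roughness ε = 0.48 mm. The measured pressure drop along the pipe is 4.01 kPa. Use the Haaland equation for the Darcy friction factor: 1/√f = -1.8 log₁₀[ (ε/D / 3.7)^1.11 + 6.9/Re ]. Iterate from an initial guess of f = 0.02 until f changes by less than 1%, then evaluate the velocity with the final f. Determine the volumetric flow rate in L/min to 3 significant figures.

Rearranging Darcy-Weisbach: V = √(2·ΔP·D/(f·L·ρ)). With ε/D = 0.00048/0.227 = 0.00211, iterate starting from f = 0.02:
  f = 0.02 → V = √(2·4010·0.227/(0.02·130·992)) = 0.8402 m/s; Re = ρVD/μ = 1.855e+05; f → 0.02463
  f = 0.02463 → V = 0.757 m/s; Re = 1.671e+05; f → 0.02472
Converged (Δf/f < 1%). With the final f = 0.02472: V = √(2·4010·0.227/(0.02472·130·992)) = 0.7557 m/s.
Q = V·A = 0.7557·(π/4·0.227²) = 0.03059 m³/s = 1840 L/min.

Q ≈ 1840 L/min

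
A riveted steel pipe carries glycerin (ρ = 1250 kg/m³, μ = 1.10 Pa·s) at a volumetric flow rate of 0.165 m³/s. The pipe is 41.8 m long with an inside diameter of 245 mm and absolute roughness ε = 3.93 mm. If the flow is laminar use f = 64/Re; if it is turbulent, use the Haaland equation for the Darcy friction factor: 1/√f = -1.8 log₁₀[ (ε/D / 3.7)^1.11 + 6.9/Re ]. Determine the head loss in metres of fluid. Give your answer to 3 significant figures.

h_f ≈ 7.00 m

Cross-sectional area A = πD²/4 = π(0.245)²/4 = 0.04714 m²; mean velocity V = Q/A = 0.165/0.04714 = 3.5 m/s.
Reynolds number Re = ρVD/μ = 1250 · 3.5 · 0.245 / 1.1 = 974.4.
Re < 2300 → laminar flow, so f = 64/Re = 64/974.4 = 0.06568 (the turbulent correlation is not needed).
Darcy-Weisbach: ΔP = f(L/D)(ρV²/2) = 0.06568·(41.8/0.245)·(1250·3.5²/2) = 0.06568·170.6·7656 = 8.579e+04 Pa.
Head loss h_f = ΔP/(ρg) = 8.579e+04/(1250·9.81) = 7.00 m.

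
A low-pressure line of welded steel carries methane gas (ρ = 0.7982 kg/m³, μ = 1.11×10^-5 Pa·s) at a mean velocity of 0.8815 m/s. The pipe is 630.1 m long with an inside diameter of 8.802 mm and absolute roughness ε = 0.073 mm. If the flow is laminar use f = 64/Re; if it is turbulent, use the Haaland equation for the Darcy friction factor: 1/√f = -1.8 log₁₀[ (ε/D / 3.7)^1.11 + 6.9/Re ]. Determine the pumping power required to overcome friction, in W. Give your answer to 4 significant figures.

P ≈ 0.1366 W

Reynolds number Re = ρVD/μ = 0.7982 · 0.8815 · 0.008802 / 1.11e-05 = 557.9.
Re < 2300 → laminar flow, so f = 64/Re = 64/557.9 = 0.1147 (the turbulent correlation is not needed).
Darcy-Weisbach: ΔP = f(L/D)(ρV²/2) = 0.1147·(630.1/0.008802)·(0.7982·0.8815²/2) = 0.1147·7.159e+04·0.3101 = 2546 Pa.
Q = V·A = 0.8815·6.085e-05 = 5.364e-05 m³/s.
Pumping power P = QΔP = 5.364e-05·2546 = 0.13659 W = 0.1366 W.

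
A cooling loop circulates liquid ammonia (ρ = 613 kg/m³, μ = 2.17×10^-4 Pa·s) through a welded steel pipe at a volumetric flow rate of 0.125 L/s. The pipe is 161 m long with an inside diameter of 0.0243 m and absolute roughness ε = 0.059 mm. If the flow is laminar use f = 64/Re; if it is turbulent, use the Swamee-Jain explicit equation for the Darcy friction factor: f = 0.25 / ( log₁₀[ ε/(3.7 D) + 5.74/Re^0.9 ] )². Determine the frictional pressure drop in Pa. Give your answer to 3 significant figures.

Q = 0.125 L/s = 0.125/1000 = 0.000125 m³/s.
Cross-sectional area A = πD²/4 = π(0.0243)²/4 = 0.0004638 m²; mean velocity V = Q/A = 0.000125/0.0004638 = 0.2695 m/s.
Reynolds number Re = ρVD/μ = 613 · 0.2695 · 0.0243 / 0.000217 = 1.85e+04.
Re > 4000 → turbulent. Relative roughness ε/D = 5.9e-05/0.0243 = 0.00243. Swamee-Jain: f = 0.25/(log₁₀[0.00243/3.7 + 5.74/1.85e+04^0.9])² = 0.25/(log₁₀[0.000656 + 0.000829])² = 0.25/(-2.828)² = 0.03125.
Darcy-Weisbach: ΔP = f(L/D)(ρV²/2) = 0.03125·(161/0.0243)·(613·0.2695²/2) = 0.03125·6626·22.27 = 4611 Pa.

ΔP ≈ 4610 Pa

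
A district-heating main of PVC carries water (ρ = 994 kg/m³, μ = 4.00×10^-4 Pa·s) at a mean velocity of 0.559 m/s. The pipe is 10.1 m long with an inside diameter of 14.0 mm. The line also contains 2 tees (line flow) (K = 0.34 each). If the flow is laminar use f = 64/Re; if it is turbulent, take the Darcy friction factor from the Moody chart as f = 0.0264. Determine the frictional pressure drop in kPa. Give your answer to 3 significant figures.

Reynolds number Re = ρVD/μ = 994 · 0.559 · 0.014 / 0.0004 = 1.945e+04.
Re > 4000 → turbulent; use the Moody-chart value f = 0.0264.
Total minor-loss coefficient ΣK = 2·0.34 = 0.68.
ΔP = [f·L/D + ΣK]·(ρV²/2) = [0.0264·10.1/0.014 + 0.68]·(994·0.559²/2) = [19.05 + 0.68]·155.3 = 3063 Pa.
ΔP = 3063 Pa = 3.06 kPa.

ΔP ≈ 3.06 kPa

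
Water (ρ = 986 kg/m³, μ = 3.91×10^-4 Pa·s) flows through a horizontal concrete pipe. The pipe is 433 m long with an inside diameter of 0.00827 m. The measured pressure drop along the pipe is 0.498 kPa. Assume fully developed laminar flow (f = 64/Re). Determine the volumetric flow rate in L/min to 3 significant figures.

Q ≈ 0.0203 L/min

For laminar flow, f = 64/Re with Re = ρVD/μ, so Darcy-Weisbach reduces to ΔP = 32μLV/D². Solving for V: V = ΔP·D²/(32μL) = 498·(0.00827)²/(32·0.000391·433) = 0.006287 m/s.
Check: Re = ρVD/μ = 986·0.006287·0.00827/0.000391 = 131.1 < 2300, so the laminar assumption holds.
Q = V·A = 0.006287·(π/4·0.00827²) = 3.377e-07 m³/s = 0.0203 L/min.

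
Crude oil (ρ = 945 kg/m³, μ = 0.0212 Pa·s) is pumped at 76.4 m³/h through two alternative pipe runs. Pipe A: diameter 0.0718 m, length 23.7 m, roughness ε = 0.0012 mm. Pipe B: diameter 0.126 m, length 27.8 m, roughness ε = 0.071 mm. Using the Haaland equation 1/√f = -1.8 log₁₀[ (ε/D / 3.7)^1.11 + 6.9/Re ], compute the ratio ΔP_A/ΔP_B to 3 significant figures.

Pipe A: V = Q/A = 0.02122/0.004049 = 5.241 m/s; Re = 1.678e+04; ε/D = 1.67e-05; Haaland → f = 0.02694; ΔP_A = f(L/D)(ρV²/2) = 1.154e+05 Pa.
Pipe B: V = Q/A = 0.02122/0.01247 = 1.702 m/s; Re = 9559; ε/D = 0.000563; Haaland → f = 0.03195; ΔP_B = f(L/D)(ρV²/2) = 9649 Pa.
ΔP_A/ΔP_B = 1.154e+05/9649 = 12.0.

ΔP_A/ΔP_B ≈ 12.0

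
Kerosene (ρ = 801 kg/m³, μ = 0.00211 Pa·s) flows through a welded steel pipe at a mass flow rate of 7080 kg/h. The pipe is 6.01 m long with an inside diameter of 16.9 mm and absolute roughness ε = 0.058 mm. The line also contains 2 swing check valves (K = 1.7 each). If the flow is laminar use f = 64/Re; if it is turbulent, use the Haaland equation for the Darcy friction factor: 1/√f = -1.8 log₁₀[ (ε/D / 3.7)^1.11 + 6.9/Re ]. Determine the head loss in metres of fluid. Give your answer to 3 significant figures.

ṁ = 7080 kg/h = 7080/3600 = 1.967 kg/s.
A = πD²/4 = π(0.0169)²/4 = 0.0002243 m²; mean velocity V = ṁ/(ρA) = 1.967/(801 · 0.0002243) = 10.95 m/s.
Reynolds number Re = ρVD/μ = 801 · 10.95 · 0.0169 / 0.00211 = 7.022e+04.
Re > 4000 → turbulent. Relative roughness ε/D = 5.8e-05/0.0169 = 0.00343. Haaland: 1/√f = -1.8 log₁₀[(0.00343/3.7)^1.11 + 6.9/7.022e+04] = -1.8 log₁₀[0.00043 + 9.83e-05] = 5.898, so f = 0.02874.
Total minor-loss coefficient ΣK = 2·1.7 = 3.4.
ΔP = [f·L/D + ΣK]·(ρV²/2) = [0.02874·6.01/0.0169 + 3.4]·(801·10.95²/2) = [10.22 + 3.4]·4.798e+04 = 6.536e+05 Pa.
Head loss h_f = ΔP/(ρg) = 6.536e+05/(801·9.81) = 83.2 m.

h_f ≈ 83.2 m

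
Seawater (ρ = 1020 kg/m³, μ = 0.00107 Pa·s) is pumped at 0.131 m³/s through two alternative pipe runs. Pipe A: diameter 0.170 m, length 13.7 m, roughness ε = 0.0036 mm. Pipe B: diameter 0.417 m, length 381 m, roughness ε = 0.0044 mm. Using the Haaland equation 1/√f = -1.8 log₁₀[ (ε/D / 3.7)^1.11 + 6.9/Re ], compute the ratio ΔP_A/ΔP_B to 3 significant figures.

ΔP_A/ΔP_B ≈ 2.80

Pipe A: V = Q/A = 0.131/0.0227 = 5.771 m/s; Re = 9.353e+05; ε/D = 2.12e-05; Haaland → f = 0.0121; ΔP_A = f(L/D)(ρV²/2) = 1.656e+04 Pa.
Pipe B: V = Q/A = 0.131/0.1366 = 0.9592 m/s; Re = 3.813e+05; ε/D = 1.06e-05; Haaland → f = 0.01382; ΔP_B = f(L/D)(ρV²/2) = 5925 Pa.
ΔP_A/ΔP_B = 1.656e+04/5925 = 2.80.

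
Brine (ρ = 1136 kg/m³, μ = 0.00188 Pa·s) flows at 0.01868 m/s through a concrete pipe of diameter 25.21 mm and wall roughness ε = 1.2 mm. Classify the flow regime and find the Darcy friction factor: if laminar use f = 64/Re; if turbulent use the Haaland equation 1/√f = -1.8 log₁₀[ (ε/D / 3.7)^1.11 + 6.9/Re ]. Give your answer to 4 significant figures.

f ≈ 0.2249

Re = ρVD/μ = 1136·0.01868·0.02521/0.00188 = 284.6.
Re < 2300 → laminar, so f = 64/Re = 0.2249 (roughness is irrelevant in laminar flow).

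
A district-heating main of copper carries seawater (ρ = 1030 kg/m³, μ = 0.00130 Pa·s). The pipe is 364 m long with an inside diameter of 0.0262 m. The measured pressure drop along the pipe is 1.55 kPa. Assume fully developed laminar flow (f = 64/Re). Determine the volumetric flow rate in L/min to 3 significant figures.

For laminar flow, f = 64/Re with Re = ρVD/μ, so Darcy-Weisbach reduces to ΔP = 32μLV/D². Solving for V: V = ΔP·D²/(32μL) = 1550·(0.0262)²/(32·0.0013·364) = 0.07027 m/s.
Check: Re = ρVD/μ = 1030·0.07027·0.0262/0.0013 = 1459 < 2300, so the laminar assumption holds.
Q = V·A = 0.07027·(π/4·0.0262²) = 3.788e-05 m³/s = 2.27 L/min.

Q ≈ 2.27 L/min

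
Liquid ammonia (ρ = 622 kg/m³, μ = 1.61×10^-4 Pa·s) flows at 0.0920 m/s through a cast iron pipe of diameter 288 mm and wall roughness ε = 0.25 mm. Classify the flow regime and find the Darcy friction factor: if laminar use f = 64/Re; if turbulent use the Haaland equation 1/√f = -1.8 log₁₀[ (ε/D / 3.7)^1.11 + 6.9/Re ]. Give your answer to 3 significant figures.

f ≈ 0.0215

Re = ρVD/μ = 622·0.092·0.288/0.000161 = 1.024e+05.
Re > 4000 → turbulent. ε/D = 0.00025/0.288 = 0.000868; Haaland: 1/√f = -1.8 log₁₀[9.36e-05 + 6.74e-05] = 6.828, so f = 0.02145.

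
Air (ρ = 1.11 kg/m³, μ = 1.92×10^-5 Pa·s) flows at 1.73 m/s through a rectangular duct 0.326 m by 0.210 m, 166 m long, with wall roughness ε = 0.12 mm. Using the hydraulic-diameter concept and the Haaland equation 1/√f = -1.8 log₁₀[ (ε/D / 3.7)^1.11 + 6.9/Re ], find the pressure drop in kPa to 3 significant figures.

ΔP ≈ 0.0272 kPa

Hydraulic diameter D_h = 4A/P = 4·(0.326·0.21)/(2·(0.326+0.21)) = 0.2738/1.072 = 0.2554 m.
Re = ρVD_h/μ = 1.11·1.73·0.2554/1.92e-05 = 2.555e+04.
ε/D_h = 0.00012/0.2554 = 0.00047; Haaland gives 1/√f = -1.8 log₁₀[4.73e-05+0.00027] = 6.297, so f = 0.02522.
ΔP = f(L/D_h)(ρV²/2) = 0.02522·166/0.2554·1.661 = 27.22 Pa.
ΔP = 0.0272 kPa.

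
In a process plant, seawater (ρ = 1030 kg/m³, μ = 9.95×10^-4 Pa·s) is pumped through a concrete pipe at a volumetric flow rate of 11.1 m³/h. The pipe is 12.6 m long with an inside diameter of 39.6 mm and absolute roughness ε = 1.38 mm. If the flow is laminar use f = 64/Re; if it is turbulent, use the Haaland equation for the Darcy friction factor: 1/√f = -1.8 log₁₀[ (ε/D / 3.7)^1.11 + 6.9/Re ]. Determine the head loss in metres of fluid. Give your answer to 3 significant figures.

Q = 11.1 m³/h = 11.1/3600 = 0.003083 m³/s.
Cross-sectional area A = πD²/4 = π(0.0396)²/4 = 0.001232 m²; mean velocity V = Q/A = 0.003083/0.001232 = 2.503 m/s.
Reynolds number Re = ρVD/μ = 1030 · 2.503 · 0.0396 / 0.000995 = 1.026e+05.
Re > 4000 → turbulent. Relative roughness ε/D = 0.00138/0.0396 = 0.0348. Haaland: 1/√f = -1.8 log₁₀[(0.0348/3.7)^1.11 + 6.9/1.026e+05] = -1.8 log₁₀[0.00564 + 6.72e-05] = 4.039, so f = 0.06131.
Darcy-Weisbach: ΔP = f(L/D)(ρV²/2) = 0.06131·(12.6/0.0396)·(1030·2.503²/2) = 0.06131·318.2·3228 = 6.296e+04 Pa.
Head loss h_f = ΔP/(ρg) = 6.296e+04/(1030·9.81) = 6.23 m.

h_f ≈ 6.23 m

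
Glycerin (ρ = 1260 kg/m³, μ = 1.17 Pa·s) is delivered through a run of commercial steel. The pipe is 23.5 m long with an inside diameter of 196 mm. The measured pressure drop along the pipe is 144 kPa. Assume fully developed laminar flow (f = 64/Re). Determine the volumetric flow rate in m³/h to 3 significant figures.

For laminar flow, f = 64/Re with Re = ρVD/μ, so Darcy-Weisbach reduces to ΔP = 32μLV/D². Solving for V: V = ΔP·D²/(32μL) = 1.44e+05·(0.196)²/(32·1.17·23.5) = 6.287 m/s.
Check: Re = ρVD/μ = 1260·6.287·0.196/1.17 = 1327 < 2300, so the laminar assumption holds.
Q = V·A = 6.287·(π/4·0.196²) = 0.1897 m³/s = 683 m³/h.

Q ≈ 683 m³/h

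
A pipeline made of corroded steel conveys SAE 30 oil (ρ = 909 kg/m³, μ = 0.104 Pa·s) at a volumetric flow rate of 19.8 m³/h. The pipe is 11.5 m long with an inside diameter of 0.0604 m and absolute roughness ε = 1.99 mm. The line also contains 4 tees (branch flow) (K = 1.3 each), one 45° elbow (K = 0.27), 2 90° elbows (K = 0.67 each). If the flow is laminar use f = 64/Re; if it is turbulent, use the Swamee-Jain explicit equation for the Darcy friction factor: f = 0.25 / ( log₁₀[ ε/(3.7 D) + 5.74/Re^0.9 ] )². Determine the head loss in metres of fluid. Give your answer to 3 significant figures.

Q = 19.8 m³/h = 19.8/3600 = 0.0055 m³/s.
Cross-sectional area A = πD²/4 = π(0.0604)²/4 = 0.002865 m²; mean velocity V = Q/A = 0.0055/0.002865 = 1.92 m/s.
Reynolds number Re = ρVD/μ = 909 · 1.92 · 0.0604 / 0.104 = 1013.
Re < 2300 → laminar flow, so f = 64/Re = 64/1013 = 0.06316 (the turbulent correlation is not needed).
Total minor-loss coefficient ΣK = 4·1.3 + 1·0.27 + 2·0.67 = 6.81.
ΔP = [f·L/D + ΣK]·(ρV²/2) = [0.06316·11.5/0.0604 + 6.81]·(909·1.92²/2) = [12.02 + 6.81]·1675 = 3.154e+04 Pa.
Head loss h_f = ΔP/(ρg) = 3.154e+04/(909·9.81) = 3.54 m.

h_f ≈ 3.54 m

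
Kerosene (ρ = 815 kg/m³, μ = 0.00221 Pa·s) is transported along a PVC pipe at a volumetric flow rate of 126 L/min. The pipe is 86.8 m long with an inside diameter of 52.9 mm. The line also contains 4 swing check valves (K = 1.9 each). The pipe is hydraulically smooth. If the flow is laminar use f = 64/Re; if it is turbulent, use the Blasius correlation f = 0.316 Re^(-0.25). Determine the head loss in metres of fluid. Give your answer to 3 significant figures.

h_f ≈ 2.42 m

Q = 126 L/min = 126/60000 = 0.0021 m³/s.
Cross-sectional area A = πD²/4 = π(0.0529)²/4 = 0.002198 m²; mean velocity V = Q/A = 0.0021/0.002198 = 0.9555 m/s.
Reynolds number Re = ρVD/μ = 815 · 0.9555 · 0.0529 / 0.00221 = 1.864e+04.
Re > 4000 → turbulent. Smooth-pipe (Blasius): f = 0.316 Re^(-0.25) = 0.316/(1.864e+04)^0.25 = 0.02704.
Total minor-loss coefficient ΣK = 4·1.9 = 7.6.
ΔP = [f·L/D + ΣK]·(ρV²/2) = [0.02704·86.8/0.0529 + 7.6]·(815·0.9555²/2) = [44.38 + 7.6]·372 = 1.934e+04 Pa.
Head loss h_f = ΔP/(ρg) = 1.934e+04/(815·9.81) = 2.42 m.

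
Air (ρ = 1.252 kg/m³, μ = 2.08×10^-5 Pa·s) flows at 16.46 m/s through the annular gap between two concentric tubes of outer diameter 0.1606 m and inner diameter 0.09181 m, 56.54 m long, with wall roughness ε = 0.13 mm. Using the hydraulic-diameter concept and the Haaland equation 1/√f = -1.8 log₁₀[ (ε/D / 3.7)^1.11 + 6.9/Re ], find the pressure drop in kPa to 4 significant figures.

Hydraulic diameter D_h = 4A/P = D_o - D_i = 0.1606 - 0.09181 = 0.06879 m.
Re = ρVD_h/μ = 1.252·16.46·0.06879/2.08e-05 = 6.815e+04.
ε/D_h = 0.00013/0.06879 = 0.00189; Haaland gives 1/√f = -1.8 log₁₀[0.000222+0.000101] = 6.283, so f = 0.02533.
ΔP = f(L/D_h)(ρV²/2) = 0.02533·56.54/0.06879·169.6 = 3531 Pa.
ΔP = 3.531 kPa.

ΔP ≈ 3.531 kPa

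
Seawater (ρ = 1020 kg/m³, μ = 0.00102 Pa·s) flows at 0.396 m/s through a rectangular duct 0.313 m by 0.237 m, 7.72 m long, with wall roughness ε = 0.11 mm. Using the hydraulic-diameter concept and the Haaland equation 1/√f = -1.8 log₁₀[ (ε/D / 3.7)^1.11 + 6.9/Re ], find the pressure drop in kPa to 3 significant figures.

ΔP ≈ 0.0446 kPa

Hydraulic diameter D_h = 4A/P = 4·(0.313·0.237)/(2·(0.313+0.237)) = 0.2967/1.1 = 0.2697 m.
Re = ρVD_h/μ = 1020·0.396·0.2697/0.00102 = 1.068e+05.
ε/D_h = 0.00011/0.2697 = 0.000408; Haaland gives 1/√f = -1.8 log₁₀[4.04e-05+6.46e-05] = 7.162, so f = 0.0195.
ΔP = f(L/D_h)(ρV²/2) = 0.0195·7.72/0.2697·79.98 = 44.63 Pa.
ΔP = 0.0446 kPa.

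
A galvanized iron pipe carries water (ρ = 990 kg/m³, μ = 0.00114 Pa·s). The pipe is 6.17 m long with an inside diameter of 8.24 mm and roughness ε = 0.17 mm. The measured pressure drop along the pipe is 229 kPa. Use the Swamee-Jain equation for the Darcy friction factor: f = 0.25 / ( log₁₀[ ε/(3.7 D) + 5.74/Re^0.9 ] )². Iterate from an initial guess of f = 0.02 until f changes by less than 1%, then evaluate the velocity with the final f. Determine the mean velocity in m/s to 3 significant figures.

V ≈ 3.47 m/s

Rearranging Darcy-Weisbach: V = √(2·ΔP·D/(f·L·ρ)). With ε/D = 0.00017/0.00824 = 0.0206, iterate starting from f = 0.02:
  f = 0.02 → V = √(2·2.29e+05·0.00824/(0.02·6.17·990)) = 5.558 m/s; Re = ρVD/μ = 3.977e+04; f → 0.05062
  f = 0.05062 → V = 3.494 m/s; Re = 2.5e+04; f → 0.05132
  f = 0.05132 → V = 3.47 m/s; Re = 2.483e+04; f → 0.05134
Converged (Δf/f < 1%). With the final f = 0.05134: V = √(2·2.29e+05·0.00824/(0.05134·6.17·990)) = 3.469 m/s.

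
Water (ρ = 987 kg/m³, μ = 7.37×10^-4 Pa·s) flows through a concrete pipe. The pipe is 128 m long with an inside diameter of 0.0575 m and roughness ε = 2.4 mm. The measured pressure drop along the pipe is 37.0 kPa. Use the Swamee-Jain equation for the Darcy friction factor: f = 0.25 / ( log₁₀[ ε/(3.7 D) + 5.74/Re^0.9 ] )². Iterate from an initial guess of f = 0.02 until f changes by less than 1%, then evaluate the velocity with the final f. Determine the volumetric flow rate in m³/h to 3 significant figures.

Rearranging Darcy-Weisbach: V = √(2·ΔP·D/(f·L·ρ)). With ε/D = 0.0024/0.0575 = 0.0417, iterate starting from f = 0.02:
  f = 0.02 → V = √(2·3.7e+04·0.0575/(0.02·128·987)) = 1.298 m/s; Re = ρVD/μ = 9.993e+04; f → 0.06638
  f = 0.06638 → V = 0.7123 m/s; Re = 5.485e+04; f → 0.06671
Converged (Δf/f < 1%). With the final f = 0.06671: V = √(2·3.7e+04·0.0575/(0.06671·128·987)) = 0.7105 m/s.
Q = V·A = 0.7105·(π/4·0.0575²) = 0.001845 m³/s = 6.64 m³/h.

Q ≈ 6.64 m³/h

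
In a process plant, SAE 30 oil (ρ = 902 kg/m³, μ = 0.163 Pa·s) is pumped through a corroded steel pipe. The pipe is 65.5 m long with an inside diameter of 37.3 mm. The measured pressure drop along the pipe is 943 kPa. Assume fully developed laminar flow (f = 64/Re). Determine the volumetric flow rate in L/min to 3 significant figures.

Q ≈ 252 L/min

For laminar flow, f = 64/Re with Re = ρVD/μ, so Darcy-Weisbach reduces to ΔP = 32μLV/D². Solving for V: V = ΔP·D²/(32μL) = 9.43e+05·(0.0373)²/(32·0.163·65.5) = 3.84 m/s.
Check: Re = ρVD/μ = 902·3.84·0.0373/0.163 = 792.6 < 2300, so the laminar assumption holds.
Q = V·A = 3.84·(π/4·0.0373²) = 0.004196 m³/s = 252 L/min.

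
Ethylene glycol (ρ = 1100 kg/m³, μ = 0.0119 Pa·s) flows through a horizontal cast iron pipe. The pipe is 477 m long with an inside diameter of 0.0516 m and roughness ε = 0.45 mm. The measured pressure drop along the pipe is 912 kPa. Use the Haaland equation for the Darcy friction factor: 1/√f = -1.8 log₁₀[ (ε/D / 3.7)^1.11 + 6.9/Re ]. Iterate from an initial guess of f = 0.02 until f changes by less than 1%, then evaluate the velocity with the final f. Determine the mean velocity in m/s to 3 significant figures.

V ≈ 2.07 m/s

Rearranging Darcy-Weisbach: V = √(2·ΔP·D/(f·L·ρ)). With ε/D = 0.00045/0.0516 = 0.00872, iterate starting from f = 0.02:
  f = 0.02 → V = √(2·9.12e+05·0.0516/(0.02·477·1100)) = 2.995 m/s; Re = ρVD/μ = 1.428e+04; f → 0.0402
  f = 0.0402 → V = 2.112 m/s; Re = 1.008e+04; f → 0.04165
  f = 0.04165 → V = 2.075 m/s; Re = 9898; f → 0.04174
Converged (Δf/f < 1%). With the final f = 0.04174: V = √(2·9.12e+05·0.0516/(0.04174·477·1100)) = 2.073 m/s.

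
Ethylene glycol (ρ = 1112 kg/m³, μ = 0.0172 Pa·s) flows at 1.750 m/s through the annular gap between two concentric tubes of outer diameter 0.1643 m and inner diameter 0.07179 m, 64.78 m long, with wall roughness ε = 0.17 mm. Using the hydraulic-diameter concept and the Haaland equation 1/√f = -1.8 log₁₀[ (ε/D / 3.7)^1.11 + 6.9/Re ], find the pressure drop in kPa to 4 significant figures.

ΔP ≈ 39.35 kPa

Hydraulic diameter D_h = 4A/P = D_o - D_i = 0.1643 - 0.07179 = 0.09251 m.
Re = ρVD_h/μ = 1112·1.75·0.09251/0.0172 = 1.047e+04.
ε/D_h = 0.00017/0.09251 = 0.00184; Haaland gives 1/√f = -1.8 log₁₀[0.000215+0.000659] = 5.505, so f = 0.033.
ΔP = f(L/D_h)(ρV²/2) = 0.033·64.78/0.09251·1703 = 3.935e+04 Pa.
ΔP = 39.35 kPa.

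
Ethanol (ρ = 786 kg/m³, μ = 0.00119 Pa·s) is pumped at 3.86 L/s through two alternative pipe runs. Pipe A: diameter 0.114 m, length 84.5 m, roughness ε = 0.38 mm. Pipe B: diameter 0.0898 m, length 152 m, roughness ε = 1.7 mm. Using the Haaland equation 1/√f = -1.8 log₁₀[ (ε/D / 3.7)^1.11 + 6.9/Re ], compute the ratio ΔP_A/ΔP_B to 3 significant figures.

ΔP_A/ΔP_B ≈ 0.105

Pipe A: V = Q/A = 0.00386/0.01021 = 0.3782 m/s; Re = 2.848e+04; ε/D = 0.00333; Haaland → f = 0.0305; ΔP_A = f(L/D)(ρV²/2) = 1271 Pa.
Pipe B: V = Q/A = 0.00386/0.006333 = 0.6095 m/s; Re = 3.615e+04; ε/D = 0.0189; Haaland → f = 0.04879; ΔP_B = f(L/D)(ρV²/2) = 1.206e+04 Pa.
ΔP_A/ΔP_B = 1271/1.206e+04 = 0.105.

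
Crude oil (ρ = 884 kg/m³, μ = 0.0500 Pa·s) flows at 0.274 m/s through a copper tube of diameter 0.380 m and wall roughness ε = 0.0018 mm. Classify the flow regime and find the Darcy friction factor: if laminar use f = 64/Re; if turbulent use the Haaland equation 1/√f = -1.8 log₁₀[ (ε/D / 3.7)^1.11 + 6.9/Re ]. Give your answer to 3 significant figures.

f ≈ 0.0348

Re = ρVD/μ = 884·0.274·0.38/0.05 = 1841.
Re < 2300 → laminar, so f = 64/Re = 0.03477 (roughness is irrelevant in laminar flow).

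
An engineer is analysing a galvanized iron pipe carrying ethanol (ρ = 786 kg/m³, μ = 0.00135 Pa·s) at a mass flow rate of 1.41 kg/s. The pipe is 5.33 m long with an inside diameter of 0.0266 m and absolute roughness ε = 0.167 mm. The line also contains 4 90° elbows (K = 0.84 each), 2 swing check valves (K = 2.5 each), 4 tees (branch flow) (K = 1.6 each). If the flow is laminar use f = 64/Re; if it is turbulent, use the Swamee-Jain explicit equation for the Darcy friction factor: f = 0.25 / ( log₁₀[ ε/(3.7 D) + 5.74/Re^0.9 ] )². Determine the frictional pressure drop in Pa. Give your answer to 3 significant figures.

ΔP ≈ 88800 Pa

A = πD²/4 = π(0.0266)²/4 = 0.0005557 m²; mean velocity V = ṁ/(ρA) = 1.41/(786 · 0.0005557) = 3.228 m/s.
Reynolds number Re = ρVD/μ = 786 · 3.228 · 0.0266 / 0.00135 = 4.999e+04.
Re > 4000 → turbulent. Relative roughness ε/D = 0.000167/0.0266 = 0.00628. Swamee-Jain: f = 0.25/(log₁₀[0.00628/3.7 + 5.74/4.999e+04^0.9])² = 0.25/(log₁₀[0.0017 + 0.000339])² = 0.25/(-2.691)² = 0.03452.
Total minor-loss coefficient ΣK = 4·0.84 + 2·2.5 + 4·1.6 = 14.8.
ΔP = [f·L/D + ΣK]·(ρV²/2) = [0.03452·5.33/0.0266 + 14.8]·(786·3.228²/2) = [6.916 + 14.8]·4095 = 8.877e+04 Pa.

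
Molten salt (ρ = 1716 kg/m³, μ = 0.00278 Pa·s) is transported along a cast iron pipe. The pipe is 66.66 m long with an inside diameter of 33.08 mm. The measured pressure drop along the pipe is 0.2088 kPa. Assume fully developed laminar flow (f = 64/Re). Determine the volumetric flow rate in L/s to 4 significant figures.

Q ≈ 0.03311 L/s

For laminar flow, f = 64/Re with Re = ρVD/μ, so Darcy-Weisbach reduces to ΔP = 32μLV/D². Solving for V: V = ΔP·D²/(32μL) = 208.8·(0.03308)²/(32·0.00278·66.66) = 0.03853 m/s.
Check: Re = ρVD/μ = 1716·0.03853·0.03308/0.00278 = 786.8 < 2300, so the laminar assumption holds.
Q = V·A = 0.03853·(π/4·0.03308²) = 3.311e-05 m³/s = 0.03311 L/s.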